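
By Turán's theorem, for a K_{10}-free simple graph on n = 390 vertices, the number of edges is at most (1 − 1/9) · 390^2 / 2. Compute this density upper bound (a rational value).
Turán density bound = (8/9) · 390^2/2 = 67600

Turán's theorem: ex(n, K_{r+1}) is achieved by the complete r-partite Turán graph T(n, r) with parts as balanced as possible, and is at most (1 − 1/r) · n^2/2. For r = 9, n = 390: the density bound is (8/9) · 152100/2 = 67600. The integer-valued extremum is e(T(390, 9)) = 67599, which is strictly less than the density bound 67600 since 9 ∤ 390 (the parts of T(390, 9) cannot all be equal).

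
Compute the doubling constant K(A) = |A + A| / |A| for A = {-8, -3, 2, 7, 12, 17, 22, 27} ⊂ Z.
K = |A + A| / |A| = 15/8

Enumerate A + A = {a + b : a, b ∈ A}. With |A| = 8, there are |A|^2 = 64 ordered sum pairs; collecting distinct values, A + A = {-16, -11, -6, -1, 4, 9, 14, 19, 24, 29, 34, 39, 44, 49, 54}, so |A + A| = 15. Thus K = 15/8. Here |A + A| = 2|A| − 1 = 15, the minimum possible — so K = 15/8 is minimal, which holds iff A is an arithmetic progression.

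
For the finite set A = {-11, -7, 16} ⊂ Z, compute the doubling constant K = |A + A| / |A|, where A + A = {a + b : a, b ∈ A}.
K = |A + A| / |A| = 6/3 = 2

Enumerate A + A = {a + b : a, b ∈ A}. With |A| = 3, there are |A|^2 = 9 ordered sum pairs; collecting distinct values, A + A = {-22, -18, -14, 5, 9, 32}, so |A + A| = 6. Thus K = 6/3 = 2. For comparison, the minimum possible |A + A| over all 3-element sets is 2·3 − 1 = 5 (so min K = 5/3), attained only by arithmetic progressions.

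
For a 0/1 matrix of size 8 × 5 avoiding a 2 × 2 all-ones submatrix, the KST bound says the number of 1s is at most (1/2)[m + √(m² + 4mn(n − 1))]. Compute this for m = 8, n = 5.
z(8, 5; 2, 2) ≤ (1/2)[8 + √(8² + 4·8·5·4)] = (1/2)[8 + √704] = 17.2665

Kővári–Sós–Turán: let r_1, ..., r_8 be the row sums and z = Σ r_i the total number of 1s. Each pair of columns can share at most one row with both entries 1 (else a 2×2 all-ones block appears), so Σ_i C(r_i, 2) ≤ C(5, 2) = 10. By convexity Σ_i C(r_i, 2) ≥ 8·C(z/8, 2) = z(z − 8)/(2·8), giving z² − 8z − 8·5·4 ≤ 0 and hence z ≤ (1/2)[8 + √(64 + 4·160)] = (1/2)[8 + √704] ≈ (1/2)(8 + 26.533) = 17.2665.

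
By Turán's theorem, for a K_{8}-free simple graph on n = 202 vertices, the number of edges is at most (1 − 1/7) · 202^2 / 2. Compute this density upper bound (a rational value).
Turán density bound = (6/7) · 202^2/2 = 122412/7 ≈ 17487.4286

Turán's theorem: ex(n, K_{r+1}) is achieved by the complete r-partite Turán graph T(n, r) with parts as balanced as possible, and is at most (1 − 1/r) · n^2/2. For r = 7, n = 202: the density bound is (6/7) · 40804/2 = 122412/7 ≈ 17487.4286. The integer-valued extremum is e(T(202, 7)) = 17487, which is strictly less than the density bound 122412/7 since 7 ∤ 202 (the parts of T(202, 7) cannot all be equal).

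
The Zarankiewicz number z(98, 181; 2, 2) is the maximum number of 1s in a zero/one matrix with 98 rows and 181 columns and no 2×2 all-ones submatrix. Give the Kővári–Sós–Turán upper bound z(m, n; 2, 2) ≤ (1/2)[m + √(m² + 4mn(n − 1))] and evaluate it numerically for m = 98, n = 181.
z(98, 181; 2, 2) ≤ (1/2)[98 + √(98² + 4·98·181·180)] = (1/2)[98 + √12780964] = 1836.5237

Kővári–Sós–Turán: let r_1, ..., r_98 be the row sums and z = Σ r_i the total number of 1s. Each pair of columns can share at most one row with both entries 1 (else a 2×2 all-ones block appears), so Σ_i C(r_i, 2) ≤ C(181, 2) = 16290. By convexity Σ_i C(r_i, 2) ≥ 98·C(z/98, 2) = z(z − 98)/(2·98), giving z² − 98z − 98·181·180 ≤ 0 and hence z ≤ (1/2)[98 + √(9604 + 4·3192840)] = (1/2)[98 + √12780964] ≈ (1/2)(98 + 3575.0474) = 1836.5237.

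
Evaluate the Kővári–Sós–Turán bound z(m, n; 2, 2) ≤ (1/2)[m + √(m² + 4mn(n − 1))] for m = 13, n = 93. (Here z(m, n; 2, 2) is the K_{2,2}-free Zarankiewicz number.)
z(13, 93; 2, 2) ≤ (1/2)[13 + √(13² + 4·13·93·92)] = (1/2)[13 + √445081] = 340.072

Kővári–Sós–Turán: let r_1, ..., r_13 be the row sums and z = Σ r_i the total number of 1s. Each pair of columns can share at most one row with both entries 1 (else a 2×2 all-ones block appears), so Σ_i C(r_i, 2) ≤ C(93, 2) = 4278. By convexity Σ_i C(r_i, 2) ≥ 13·C(z/13, 2) = z(z − 13)/(2·13), giving z² − 13z − 13·93·92 ≤ 0 and hence z ≤ (1/2)[13 + √(169 + 4·111228)] = (1/2)[13 + √445081] ≈ (1/2)(13 + 667.1439) = 340.072.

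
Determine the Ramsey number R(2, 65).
R(2, 65) = 65

R(2, k) = k for all k ≥ 2: in a 2-colouring of K_k, either some edge is red (a red K_2) or all edges are blue (a blue K_k). And K_{64} coloured all-blue has no blue K_65, so R(2, 65) > 64. Hence R(2, 65) = 65.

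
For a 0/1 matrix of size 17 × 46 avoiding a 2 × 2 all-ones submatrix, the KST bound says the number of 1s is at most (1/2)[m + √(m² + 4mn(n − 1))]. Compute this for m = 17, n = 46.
z(17, 46; 2, 2) ≤ (1/2)[17 + √(17² + 4·17·46·45)] = (1/2)[17 + √141049] = 196.2825

Kővári–Sós–Turán: let r_1, ..., r_17 be the row sums and z = Σ r_i the total number of 1s. Each pair of columns can share at most one row with both entries 1 (else a 2×2 all-ones block appears), so Σ_i C(r_i, 2) ≤ C(46, 2) = 1035. By convexity Σ_i C(r_i, 2) ≥ 17·C(z/17, 2) = z(z − 17)/(2·17), giving z² − 17z − 17·46·45 ≤ 0 and hence z ≤ (1/2)[17 + √(289 + 4·35190)] = (1/2)[17 + √141049] ≈ (1/2)(17 + 375.5649) = 196.2825.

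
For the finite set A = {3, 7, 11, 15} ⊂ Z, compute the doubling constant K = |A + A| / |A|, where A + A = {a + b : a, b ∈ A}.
K = |A + A| / |A| = 7/4

Enumerate A + A = {a + b : a, b ∈ A}. With |A| = 4, there are |A|^2 = 16 ordered sum pairs; collecting distinct values, A + A = {6, 10, 14, 18, 22, 26, 30}, so |A + A| = 7. Thus K = 7/4. Here |A + A| = 2|A| − 1 = 7, the minimum possible — so K = 7/4 is minimal, which holds iff A is an arithmetic progression.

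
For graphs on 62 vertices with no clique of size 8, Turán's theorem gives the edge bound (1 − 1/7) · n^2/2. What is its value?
Turán density bound = (6/7) · 62^2/2 = 11532/7 ≈ 1647.4286

Turán's theorem: ex(n, K_{r+1}) is achieved by the complete r-partite Turán graph T(n, r) with parts as balanced as possible, and is at most (1 − 1/r) · n^2/2. For r = 7, n = 62: the density bound is (6/7) · 3844/2 = 11532/7 ≈ 1647.4286. The integer-valued extremum is e(T(62, 7)) = 1647, which is strictly less than the density bound 11532/7 since 7 ∤ 62 (the parts of T(62, 7) cannot all be equal).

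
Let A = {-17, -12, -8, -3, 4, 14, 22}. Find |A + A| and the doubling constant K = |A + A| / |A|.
K = |A + A| / |A| = 27/7

Enumerate A + A = {a + b : a, b ∈ A}. With |A| = 7, there are |A|^2 = 49 ordered sum pairs; collecting distinct values, A + A = {-34, -29, -25, -24, -20, -16, -15, -13, -11, -8, -6, -4, -3, 1, 2, 5, 6, 8, 10, 11, 14, 18, 19, 26, 28, 36, 44}, so |A + A| = 27. Thus K = 27/7. For comparison, the minimum possible |A + A| over all 7-element sets is 2·7 − 1 = 13 (so min K = 13/7), attained only by arithmetic progressions.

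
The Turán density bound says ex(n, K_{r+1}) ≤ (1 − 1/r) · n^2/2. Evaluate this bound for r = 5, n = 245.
Turán density bound = (4/5) · 245^2/2 = 24010

Turán's theorem: ex(n, K_{r+1}) is achieved by the complete r-partite Turán graph T(n, r) with parts as balanced as possible, and is at most (1 − 1/r) · n^2/2. For r = 5, n = 245: the density bound is (4/5) · 60025/2 = 24010. Since 5 ∣ 245, the Turán graph T(245, 5) has parts of equal size 49, and its edge count e(T(245, 5)) = 24010 attains the density bound exactly.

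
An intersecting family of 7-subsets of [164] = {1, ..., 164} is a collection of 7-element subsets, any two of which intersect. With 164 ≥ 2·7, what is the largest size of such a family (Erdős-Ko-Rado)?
max |F| = C(163, 6) = 23733959256

Erdős-Ko-Rado (1961): when n ≥ 2k, max |F| = C(n−1, k−1). The bound is attained by the star {A : i ∈ A} for any fixed i ∈ [n]. Here C(164−1, 7−1) = C(163, 6) = 23733959256.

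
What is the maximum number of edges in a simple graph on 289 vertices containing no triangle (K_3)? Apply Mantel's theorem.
ex(289, K_3) = ⌊289^2/4⌋ = 20880

Mantel (1907): a triangle-free graph on n vertices has at most ⌊n^2/4⌋ edges, with equality for the complete bipartite graph K_{⌊n/2⌋, ⌈n/2⌉}. For n = 289: ⌊289^2/4⌋ = ⌊83521/4⌋ = 20880. The extremal graph is K_{144, 145}, which has 144·145 = 20880 edges.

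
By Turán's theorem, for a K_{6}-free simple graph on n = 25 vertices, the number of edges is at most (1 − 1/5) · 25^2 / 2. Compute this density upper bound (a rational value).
Turán density bound = (4/5) · 25^2/2 = 250

Turán's theorem: ex(n, K_{r+1}) is achieved by the complete r-partite Turán graph T(n, r) with parts as balanced as possible, and is at most (1 − 1/r) · n^2/2. For r = 5, n = 25: the density bound is (4/5) · 625/2 = 250. Since 5 ∣ 25, the Turán graph T(25, 5) has parts of equal size 5, and its edge count e(T(25, 5)) = 250 attains the density bound exactly.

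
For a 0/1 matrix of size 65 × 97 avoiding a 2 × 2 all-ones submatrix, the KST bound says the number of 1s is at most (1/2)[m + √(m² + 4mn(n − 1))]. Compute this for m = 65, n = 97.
z(65, 97; 2, 2) ≤ (1/2)[65 + √(65² + 4·65·97·96)] = (1/2)[65 + √2425345] = 811.176

Kővári–Sós–Turán: let r_1, ..., r_65 be the row sums and z = Σ r_i the total number of 1s. Each pair of columns can share at most one row with both entries 1 (else a 2×2 all-ones block appears), so Σ_i C(r_i, 2) ≤ C(97, 2) = 4656. By convexity Σ_i C(r_i, 2) ≥ 65·C(z/65, 2) = z(z − 65)/(2·65), giving z² − 65z − 65·97·96 ≤ 0 and hence z ≤ (1/2)[65 + √(4225 + 4·605280)] = (1/2)[65 + √2425345] ≈ (1/2)(65 + 1557.3519) = 811.176.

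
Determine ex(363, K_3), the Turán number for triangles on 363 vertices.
ex(363, K_3) = ⌊363^2/4⌋ = 32942

Mantel (1907): a triangle-free graph on n vertices has at most ⌊n^2/4⌋ edges, with equality for the complete bipartite graph K_{⌊n/2⌋, ⌈n/2⌉}. For n = 363: ⌊363^2/4⌋ = ⌊131769/4⌋ = 32942. The extremal graph is K_{181, 182}, which has 181·182 = 32942 edges.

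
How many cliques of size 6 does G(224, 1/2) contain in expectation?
E[# K_6] = C(224, 6) · (1/2)^C(6, 2) = 163995687856 / 2^15 = 10249730491/2048 ≈ 5004751.216309

For each 6-subset S of vertices (there are C(224, 6) = 163995687856 such S), let X_S = 1 if S induces a K_6 (all C(6, 2) = 15 edges present). Then P(X_S = 1) = (1/2)^15 = 1/32768. By linearity of expectation, E[# K_6] = C(224, 6) · (1/2)^15 = 163995687856 / 32768 = 10249730491/2048 ≈ 5004751.216309.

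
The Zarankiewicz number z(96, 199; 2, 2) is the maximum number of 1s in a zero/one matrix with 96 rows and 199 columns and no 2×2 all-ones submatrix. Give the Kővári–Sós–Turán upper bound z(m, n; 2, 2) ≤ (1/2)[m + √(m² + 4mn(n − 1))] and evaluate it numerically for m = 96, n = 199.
z(96, 199; 2, 2) ≤ (1/2)[96 + √(96² + 4·96·199·198)] = (1/2)[96 + √15139584] = 1993.4809

Kővári–Sós–Turán: let r_1, ..., r_96 be the row sums and z = Σ r_i the total number of 1s. Each pair of columns can share at most one row with both entries 1 (else a 2×2 all-ones block appears), so Σ_i C(r_i, 2) ≤ C(199, 2) = 19701. By convexity Σ_i C(r_i, 2) ≥ 96·C(z/96, 2) = z(z − 96)/(2·96), giving z² − 96z − 96·199·198 ≤ 0 and hence z ≤ (1/2)[96 + √(9216 + 4·3782592)] = (1/2)[96 + √15139584] ≈ (1/2)(96 + 3890.9618) = 1993.4809.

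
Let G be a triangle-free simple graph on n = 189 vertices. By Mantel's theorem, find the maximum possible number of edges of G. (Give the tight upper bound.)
ex(189, K_3) = ⌊189^2/4⌋ = 8930

Mantel (1907): a triangle-free graph on n vertices has at most ⌊n^2/4⌋ edges, with equality for the complete bipartite graph K_{⌊n/2⌋, ⌈n/2⌉}. For n = 189: ⌊189^2/4⌋ = ⌊35721/4⌋ = 8930. The extremal graph is K_{94, 95}, which has 94·95 = 8930 edges.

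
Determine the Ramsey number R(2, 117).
R(2, 117) = 117

R(2, k) = k for all k ≥ 2: in a 2-colouring of K_k, either some edge is red (a red K_2) or all edges are blue (a blue K_k). And K_{116} coloured all-blue has no blue K_117, so R(2, 117) > 116. Hence R(2, 117) = 117.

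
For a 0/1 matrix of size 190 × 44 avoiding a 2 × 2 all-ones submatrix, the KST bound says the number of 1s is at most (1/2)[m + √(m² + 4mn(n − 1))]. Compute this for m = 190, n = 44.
z(190, 44; 2, 2) ≤ (1/2)[190 + √(190² + 4·190·44·43)] = (1/2)[190 + √1474020] = 702.0461

Kővári–Sós–Turán: let r_1, ..., r_190 be the row sums and z = Σ r_i the total number of 1s. Each pair of columns can share at most one row with both entries 1 (else a 2×2 all-ones block appears), so Σ_i C(r_i, 2) ≤ C(44, 2) = 946. By convexity Σ_i C(r_i, 2) ≥ 190·C(z/190, 2) = z(z − 190)/(2·190), giving z² − 190z − 190·44·43 ≤ 0 and hence z ≤ (1/2)[190 + √(36100 + 4·359480)] = (1/2)[190 + √1474020] ≈ (1/2)(190 + 1214.0923) = 702.0461.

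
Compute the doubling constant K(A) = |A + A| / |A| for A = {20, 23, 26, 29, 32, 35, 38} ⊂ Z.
K = |A + A| / |A| = 13/7

Enumerate A + A = {a + b : a, b ∈ A}. With |A| = 7, there are |A|^2 = 49 ordered sum pairs; collecting distinct values, A + A = {40, 43, 46, 49, 52, 55, 58, 61, 64, 67, 70, 73, 76}, so |A + A| = 13. Thus K = 13/7. Here |A + A| = 2|A| − 1 = 13, the minimum possible — so K = 13/7 is minimal, which holds iff A is an arithmetic progression.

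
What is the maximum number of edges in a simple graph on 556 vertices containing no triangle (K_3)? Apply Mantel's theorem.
ex(556, K_3) = ⌊556^2/4⌋ = 77284

Mantel (1907): a triangle-free graph on n vertices has at most ⌊n^2/4⌋ edges, with equality for the complete bipartite graph K_{⌊n/2⌋, ⌈n/2⌉}. For n = 556: ⌊556^2/4⌋ = ⌊309136/4⌋ = 77284. The extremal graph is K_{278, 278}, which has 278·278 = 77284 edges.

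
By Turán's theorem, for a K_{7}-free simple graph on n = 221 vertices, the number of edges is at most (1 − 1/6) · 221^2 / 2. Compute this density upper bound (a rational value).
Turán density bound = (5/6) · 221^2/2 = 244205/12 ≈ 20350.4167

Turán's theorem: ex(n, K_{r+1}) is achieved by the complete r-partite Turán graph T(n, r) with parts as balanced as possible, and is at most (1 − 1/r) · n^2/2. For r = 6, n = 221: the density bound is (5/6) · 48841/2 = 244205/12 ≈ 20350.4167. The integer-valued extremum is e(T(221, 6)) = 20350, which is strictly less than the density bound 244205/12 since 6 ∤ 221 (the parts of T(221, 6) cannot all be equal).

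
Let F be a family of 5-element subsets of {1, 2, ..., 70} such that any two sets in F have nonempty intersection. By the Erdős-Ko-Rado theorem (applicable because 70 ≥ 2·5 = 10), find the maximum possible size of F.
max |F| = C(69, 4) = 864501

The Erdős-Ko-Rado theorem states: for n ≥ 2k, an intersecting family of k-subsets of an n-element set has size at most C(n − 1, k − 1), with equality for 'star' families {A ⊆ [n] : |A| = k, i ∈ A} (fix an element i). For n = 70, k = 5: C(69, 4) = 864501.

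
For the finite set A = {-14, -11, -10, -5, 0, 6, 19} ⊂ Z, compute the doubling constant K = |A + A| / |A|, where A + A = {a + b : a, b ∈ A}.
K = |A + A| / |A| = 26/7

Enumerate A + A = {a + b : a, b ∈ A}. With |A| = 7, there are |A|^2 = 49 ordered sum pairs; collecting distinct values, A + A = {-28, -25, -24, -22, -21, -20, -19, -16, -15, -14, -11, -10, -8, -5, -4, 0, 1, 5, 6, 8, 9, 12, 14, 19, 25, 38}, so |A + A| = 26. Thus K = 26/7. For comparison, the minimum possible |A + A| over all 7-element sets is 2·7 − 1 = 13 (so min K = 13/7), attained only by arithmetic progressions.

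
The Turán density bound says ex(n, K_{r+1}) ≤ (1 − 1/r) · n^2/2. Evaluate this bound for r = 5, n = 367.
Turán density bound = (4/5) · 367^2/2 = 269378/5 ≈ 53875.6

Turán's theorem: ex(n, K_{r+1}) is achieved by the complete r-partite Turán graph T(n, r) with parts as balanced as possible, and is at most (1 − 1/r) · n^2/2. For r = 5, n = 367: the density bound is (4/5) · 134689/2 = 269378/5 ≈ 53875.6. The integer-valued extremum is e(T(367, 5)) = 53875, which is strictly less than the density bound 269378/5 since 5 ∤ 367 (the parts of T(367, 5) cannot all be equal).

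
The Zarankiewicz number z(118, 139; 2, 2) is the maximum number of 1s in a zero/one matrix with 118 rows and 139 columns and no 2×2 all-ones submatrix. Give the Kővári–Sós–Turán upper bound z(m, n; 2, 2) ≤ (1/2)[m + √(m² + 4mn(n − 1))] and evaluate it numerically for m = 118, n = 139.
z(118, 139; 2, 2) ≤ (1/2)[118 + √(118² + 4·118·139·138)] = (1/2)[118 + √9067828] = 1564.6417

Kővári–Sós–Turán: let r_1, ..., r_118 be the row sums and z = Σ r_i the total number of 1s. Each pair of columns can share at most one row with both entries 1 (else a 2×2 all-ones block appears), so Σ_i C(r_i, 2) ≤ C(139, 2) = 9591. By convexity Σ_i C(r_i, 2) ≥ 118·C(z/118, 2) = z(z − 118)/(2·118), giving z² − 118z − 118·139·138 ≤ 0 and hence z ≤ (1/2)[118 + √(13924 + 4·2263476)] = (1/2)[118 + √9067828] ≈ (1/2)(118 + 3011.2834) = 1564.6417.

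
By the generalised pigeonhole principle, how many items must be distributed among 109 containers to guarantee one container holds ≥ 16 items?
n = (16 − 1)·109 + 1 = 1636

By the generalised pigeonhole principle, to guarantee some box contains ≥ r objects we need more than (r − 1) · k objects total. Threshold: n = (r − 1) · k + 1. With r = 16 and k = 109: n = 15 · 109 + 1 = 1635 + 1 = 1636. For n = 1635 = 15 · 109, we can put exactly 15 objects in every box, avoiding 16 in any single one — so 1636 is tight.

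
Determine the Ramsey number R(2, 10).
R(2, 10) = 10

R(2, k) = k for all k ≥ 2: in a 2-colouring of K_k, either some edge is red (a red K_2) or all edges are blue (a blue K_k). And K_{9} coloured all-blue has no blue K_10, so R(2, 10) > 9. Hence R(2, 10) = 10.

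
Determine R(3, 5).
R(3, 5) = 14

Lower bound: an explicit 2-colouring of K_{13} (typically a Paley-type or other structured construction) avoids a red K_3 and a blue K_5, showing R(3, 5) > 13.
Upper bound: the Erdős–Szekeres recurrence R(r, t') ≤ R(r−1, t') + R(r, t'−1) yields R(3, 5) ≤ 14.
Hence R(3, 5) = 14.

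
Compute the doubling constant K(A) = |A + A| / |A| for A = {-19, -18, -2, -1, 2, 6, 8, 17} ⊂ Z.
K = |A + A| / |A| = 32/8 = 4

Enumerate A + A = {a + b : a, b ∈ A}. With |A| = 8, there are |A|^2 = 64 ordered sum pairs; collecting distinct values, A + A = {-38, -37, -36, -21, -20, -19, -17, -16, -13, -12, -11, -10, -4, -3, -2, -1, 0, 1, 4, 5, 6, 7, 8, 10, 12, 14, 15, 16, 19, 23, 25, 34}, so |A + A| = 32. Thus K = 32/8 = 4. For comparison, the minimum possible |A + A| over all 8-element sets is 2·8 − 1 = 15 (so min K = 15/8), attained only by arithmetic progressions.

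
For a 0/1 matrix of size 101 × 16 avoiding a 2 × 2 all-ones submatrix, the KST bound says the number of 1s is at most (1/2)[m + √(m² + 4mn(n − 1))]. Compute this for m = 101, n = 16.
z(101, 16; 2, 2) ≤ (1/2)[101 + √(101² + 4·101·16·15)] = (1/2)[101 + √107161] = 214.1773

Kővári–Sós–Turán: let r_1, ..., r_101 be the row sums and z = Σ r_i the total number of 1s. Each pair of columns can share at most one row with both entries 1 (else a 2×2 all-ones block appears), so Σ_i C(r_i, 2) ≤ C(16, 2) = 120. By convexity Σ_i C(r_i, 2) ≥ 101·C(z/101, 2) = z(z − 101)/(2·101), giving z² − 101z − 101·16·15 ≤ 0 and hence z ≤ (1/2)[101 + √(10201 + 4·24240)] = (1/2)[101 + √107161] ≈ (1/2)(101 + 327.3545) = 214.1773.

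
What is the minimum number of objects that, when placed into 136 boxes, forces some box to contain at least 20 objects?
n = (20 − 1)·136 + 1 = 2585

By the generalised pigeonhole principle, to guarantee some box contains ≥ r objects we need more than (r − 1) · k objects total. Threshold: n = (r − 1) · k + 1. With r = 20 and k = 136: n = 19 · 136 + 1 = 2584 + 1 = 2585. For n = 2584 = 19 · 136, we can put exactly 19 objects in every box, avoiding 20 in any single one — so 2585 is tight.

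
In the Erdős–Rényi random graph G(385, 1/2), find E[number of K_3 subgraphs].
E[# K_3] = C(385, 3) · (1/2)^C(3, 2) = 9437120 / 2^3 = 1179640

For each 3-subset S of vertices (there are C(385, 3) = 9437120 such S), let X_S = 1 if S induces a K_3 (all C(3, 2) = 3 edges present). Then P(X_S = 1) = (1/2)^3 = 1/8. By linearity of expectation, E[# K_3] = C(385, 3) · (1/2)^3 = 9437120 / 8 = 1179640.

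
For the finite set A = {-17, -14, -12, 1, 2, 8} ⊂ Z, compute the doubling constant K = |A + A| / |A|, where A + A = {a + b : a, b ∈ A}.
K = |A + A| / |A| = 21/6 = 7/2

Enumerate A + A = {a + b : a, b ∈ A}. With |A| = 6, there are |A|^2 = 36 ordered sum pairs; collecting distinct values, A + A = {-34, -31, -29, -28, -26, -24, -16, -15, -13, -12, -11, -10, -9, -6, -4, 2, 3, 4, 9, 10, 16}, so |A + A| = 21. Thus K = 21/6 = 7/2. For comparison, the minimum possible |A + A| over all 6-element sets is 2·6 − 1 = 11 (so min K = 11/6), attained only by arithmetic progressions.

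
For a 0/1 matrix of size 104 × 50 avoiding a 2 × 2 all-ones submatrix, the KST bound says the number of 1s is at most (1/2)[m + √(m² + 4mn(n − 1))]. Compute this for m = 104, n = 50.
z(104, 50; 2, 2) ≤ (1/2)[104 + √(104² + 4·104·50·49)] = (1/2)[104 + √1030016] = 559.4485

Kővári–Sós–Turán: let r_1, ..., r_104 be the row sums and z = Σ r_i the total number of 1s. Each pair of columns can share at most one row with both entries 1 (else a 2×2 all-ones block appears), so Σ_i C(r_i, 2) ≤ C(50, 2) = 1225. By convexity Σ_i C(r_i, 2) ≥ 104·C(z/104, 2) = z(z − 104)/(2·104), giving z² − 104z − 104·50·49 ≤ 0 and hence z ≤ (1/2)[104 + √(10816 + 4·254800)] = (1/2)[104 + √1030016] ≈ (1/2)(104 + 1014.897) = 559.4485.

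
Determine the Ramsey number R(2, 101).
R(2, 101) = 101

R(2, k) = k for all k ≥ 2: in a 2-colouring of K_k, either some edge is red (a red K_2) or all edges are blue (a blue K_k). And K_{100} coloured all-blue has no blue K_101, so R(2, 101) > 100. Hence R(2, 101) = 101.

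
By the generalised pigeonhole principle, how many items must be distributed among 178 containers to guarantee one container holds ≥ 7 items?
n = (7 − 1)·178 + 1 = 1069

By the generalised pigeonhole principle, to guarantee some box contains ≥ r objects we need more than (r − 1) · k objects total. Threshold: n = (r − 1) · k + 1. With r = 7 and k = 178: n = 6 · 178 + 1 = 1068 + 1 = 1069. For n = 1068 = 6 · 178, we can put exactly 6 objects in every box, avoiding 7 in any single one — so 1069 is tight.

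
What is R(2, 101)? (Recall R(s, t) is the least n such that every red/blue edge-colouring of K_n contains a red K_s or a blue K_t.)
R(2, 101) = 101

R(2, k) = k for all k ≥ 2: in a 2-colouring of K_k, either some edge is red (a red K_2) or all edges are blue (a blue K_k). And K_{100} coloured all-blue has no blue K_101, so R(2, 101) > 100. Hence R(2, 101) = 101.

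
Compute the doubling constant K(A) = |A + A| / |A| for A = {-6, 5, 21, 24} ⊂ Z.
K = |A + A| / |A| = 10/4 = 5/2

Enumerate A + A = {a + b : a, b ∈ A}. With |A| = 4, there are |A|^2 = 16 ordered sum pairs; collecting distinct values, A + A = {-12, -1, 10, 15, 18, 26, 29, 42, 45, 48}, so |A + A| = 10. Thus K = 10/4 = 5/2. For comparison, the minimum possible |A + A| over all 4-element sets is 2·4 − 1 = 7 (so min K = 7/4), attained only by arithmetic progressions.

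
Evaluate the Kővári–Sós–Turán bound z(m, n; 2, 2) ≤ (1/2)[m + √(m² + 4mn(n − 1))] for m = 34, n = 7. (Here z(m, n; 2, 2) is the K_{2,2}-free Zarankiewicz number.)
z(34, 7; 2, 2) ≤ (1/2)[34 + √(34² + 4·34·7·6)] = (1/2)[34 + √6868] = 58.4367

Kővári–Sós–Turán: let r_1, ..., r_34 be the row sums and z = Σ r_i the total number of 1s. Each pair of columns can share at most one row with both entries 1 (else a 2×2 all-ones block appears), so Σ_i C(r_i, 2) ≤ C(7, 2) = 21. By convexity Σ_i C(r_i, 2) ≥ 34·C(z/34, 2) = z(z − 34)/(2·34), giving z² − 34z − 34·7·6 ≤ 0 and hence z ≤ (1/2)[34 + √(1156 + 4·1428)] = (1/2)[34 + √6868] ≈ (1/2)(34 + 82.8734) = 58.4367.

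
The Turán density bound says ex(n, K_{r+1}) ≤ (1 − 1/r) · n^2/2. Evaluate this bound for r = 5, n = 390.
Turán density bound = (4/5) · 390^2/2 = 60840

Turán's theorem: ex(n, K_{r+1}) is achieved by the complete r-partite Turán graph T(n, r) with parts as balanced as possible, and is at most (1 − 1/r) · n^2/2. For r = 5, n = 390: the density bound is (4/5) · 152100/2 = 60840. Since 5 ∣ 390, the Turán graph T(390, 5) has parts of equal size 78, and its edge count e(T(390, 5)) = 60840 attains the density bound exactly.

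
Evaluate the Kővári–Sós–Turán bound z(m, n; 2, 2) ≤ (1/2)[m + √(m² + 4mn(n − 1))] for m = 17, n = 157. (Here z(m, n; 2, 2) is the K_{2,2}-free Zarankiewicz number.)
z(17, 157; 2, 2) ≤ (1/2)[17 + √(17² + 4·17·157·156)] = (1/2)[17 + √1665745] = 653.8187

Kővári–Sós–Turán: let r_1, ..., r_17 be the row sums and z = Σ r_i the total number of 1s. Each pair of columns can share at most one row with both entries 1 (else a 2×2 all-ones block appears), so Σ_i C(r_i, 2) ≤ C(157, 2) = 12246. By convexity Σ_i C(r_i, 2) ≥ 17·C(z/17, 2) = z(z − 17)/(2·17), giving z² − 17z − 17·157·156 ≤ 0 and hence z ≤ (1/2)[17 + √(289 + 4·416364)] = (1/2)[17 + √1665745] ≈ (1/2)(17 + 1290.6374) = 653.8187.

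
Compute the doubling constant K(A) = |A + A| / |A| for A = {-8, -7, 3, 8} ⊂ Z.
K = |A + A| / |A| = 10/4 = 5/2

Enumerate A + A = {a + b : a, b ∈ A}. With |A| = 4, there are |A|^2 = 16 ordered sum pairs; collecting distinct values, A + A = {-16, -15, -14, -5, -4, 0, 1, 6, 11, 16}, so |A + A| = 10. Thus K = 10/4 = 5/2. For comparison, the minimum possible |A + A| over all 4-element sets is 2·4 − 1 = 7 (so min K = 7/4), attained only by arithmetic progressions.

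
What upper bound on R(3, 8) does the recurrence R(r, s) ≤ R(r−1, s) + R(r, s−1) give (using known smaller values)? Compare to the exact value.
R(3, 8) ≤ R(2, 8) + R(3, 7) = 8 + 23 = 31; exact value R(3, 8) = 28.

The Erdős–Szekeres recurrence R(r, s) ≤ R(r−1, s) + R(r, s−1) applied to (r, s) = (3, 8) gives
  R(3, 8) ≤ R(2, 8) + R(3, 7) = 8 + 23 = 31.
(Recall R(2, k) = k and R is symmetric.) The recurrence is not tight here (it gives 31, but the exact value is R(3, 8) = 28); the tight upper bound requires a sharper argument than the simple recurrence, combined with a lower-bound construction on K_{27}.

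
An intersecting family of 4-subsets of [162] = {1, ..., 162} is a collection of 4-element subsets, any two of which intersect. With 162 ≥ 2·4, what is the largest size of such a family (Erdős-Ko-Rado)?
max |F| = C(161, 3) = 682640

Erdős-Ko-Rado (1961): when n ≥ 2k, max |F| = C(n−1, k−1). The bound is attained by the star {A : i ∈ A} for any fixed i ∈ [n]. Here C(162−1, 4−1) = C(161, 3) = 682640.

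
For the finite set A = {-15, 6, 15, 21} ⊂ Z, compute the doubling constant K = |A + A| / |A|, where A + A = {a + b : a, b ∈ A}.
K = |A + A| / |A| = 10/4 = 5/2

Enumerate A + A = {a + b : a, b ∈ A}. With |A| = 4, there are |A|^2 = 16 ordered sum pairs; collecting distinct values, A + A = {-30, -9, 0, 6, 12, 21, 27, 30, 36, 42}, so |A + A| = 10. Thus K = 10/4 = 5/2. For comparison, the minimum possible |A + A| over all 4-element sets is 2·4 − 1 = 7 (so min K = 7/4), attained only by arithmetic progressions.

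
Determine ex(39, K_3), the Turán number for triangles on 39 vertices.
ex(39, K_3) = ⌊39^2/4⌋ = 380

Mantel (1907): a triangle-free graph on n vertices has at most ⌊n^2/4⌋ edges, with equality for the complete bipartite graph K_{⌊n/2⌋, ⌈n/2⌉}. For n = 39: ⌊39^2/4⌋ = ⌊1521/4⌋ = 380. The extremal graph is K_{19, 20}, which has 19·20 = 380 edges.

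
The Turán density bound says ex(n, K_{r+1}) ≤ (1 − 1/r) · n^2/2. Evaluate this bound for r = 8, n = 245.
Turán density bound = (7/8) · 245^2/2 = 420175/16 ≈ 26260.9375

Turán's theorem: ex(n, K_{r+1}) is achieved by the complete r-partite Turán graph T(n, r) with parts as balanced as possible, and is at most (1 − 1/r) · n^2/2. For r = 8, n = 245: the density bound is (7/8) · 60025/2 = 420175/16 ≈ 26260.9375. The integer-valued extremum is e(T(245, 8)) = 26260, which is strictly less than the density bound 420175/16 since 8 ∤ 245 (the parts of T(245, 8) cannot all be equal).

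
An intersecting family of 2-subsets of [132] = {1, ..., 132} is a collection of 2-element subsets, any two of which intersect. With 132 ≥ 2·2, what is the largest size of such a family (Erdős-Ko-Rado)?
max |F| = C(131, 1) = 131

The Erdős-Ko-Rado theorem states: for n ≥ 2k, an intersecting family of k-subsets of an n-element set has size at most C(n − 1, k − 1), with equality for 'star' families {A ⊆ [n] : |A| = k, i ∈ A} (fix an element i). For n = 132, k = 2: C(131, 1) = 131.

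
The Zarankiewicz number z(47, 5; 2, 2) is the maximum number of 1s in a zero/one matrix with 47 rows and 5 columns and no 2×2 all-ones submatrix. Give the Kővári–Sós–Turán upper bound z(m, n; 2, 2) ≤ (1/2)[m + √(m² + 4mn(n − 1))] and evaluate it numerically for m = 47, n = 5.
z(47, 5; 2, 2) ≤ (1/2)[47 + √(47² + 4·47·5·4)] = (1/2)[47 + √5969] = 62.1297

Kővári–Sós–Turán: let r_1, ..., r_47 be the row sums and z = Σ r_i the total number of 1s. Each pair of columns can share at most one row with both entries 1 (else a 2×2 all-ones block appears), so Σ_i C(r_i, 2) ≤ C(5, 2) = 10. By convexity Σ_i C(r_i, 2) ≥ 47·C(z/47, 2) = z(z − 47)/(2·47), giving z² − 47z − 47·5·4 ≤ 0 and hence z ≤ (1/2)[47 + √(2209 + 4·940)] = (1/2)[47 + √5969] ≈ (1/2)(47 + 77.2593) = 62.1297.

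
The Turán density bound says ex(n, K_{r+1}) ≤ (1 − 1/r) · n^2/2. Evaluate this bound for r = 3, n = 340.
Turán density bound = (2/3) · 340^2/2 = 115600/3 ≈ 38533.3333

Turán's theorem: ex(n, K_{r+1}) is achieved by the complete r-partite Turán graph T(n, r) with parts as balanced as possible, and is at most (1 − 1/r) · n^2/2. For r = 3, n = 340: the density bound is (2/3) · 115600/2 = 115600/3 ≈ 38533.3333. The integer-valued extremum is e(T(340, 3)) = 38533, which is strictly less than the density bound 115600/3 since 3 ∤ 340 (the parts of T(340, 3) cannot all be equal).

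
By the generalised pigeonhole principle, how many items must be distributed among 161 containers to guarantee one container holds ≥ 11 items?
n = (11 − 1)·161 + 1 = 1611

By the generalised pigeonhole principle, to guarantee some box contains ≥ r objects we need more than (r − 1) · k objects total. Threshold: n = (r − 1) · k + 1. With r = 11 and k = 161: n = 10 · 161 + 1 = 1610 + 1 = 1611. For n = 1610 = 10 · 161, we can put exactly 10 objects in every box, avoiding 11 in any single one — so 1611 is tight.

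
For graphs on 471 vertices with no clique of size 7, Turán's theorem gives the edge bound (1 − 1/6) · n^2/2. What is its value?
Turán density bound = (5/6) · 471^2/2 = 369735/4 ≈ 92433.75

Turán's theorem: ex(n, K_{r+1}) is achieved by the complete r-partite Turán graph T(n, r) with parts as balanced as possible, and is at most (1 − 1/r) · n^2/2. For r = 6, n = 471: the density bound is (5/6) · 221841/2 = 369735/4 ≈ 92433.75. The integer-valued extremum is e(T(471, 6)) = 92433, which is strictly less than the density bound 369735/4 since 6 ∤ 471 (the parts of T(471, 6) cannot all be equal).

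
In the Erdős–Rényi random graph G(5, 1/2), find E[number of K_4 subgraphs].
E[# K_4] = C(5, 4) · (1/2)^C(4, 2) = 5 / 2^6 = 0.078125

For each 4-subset S of vertices (there are C(5, 4) = 5 such S), let X_S = 1 if S induces a K_4 (all C(4, 2) = 6 edges present). Then P(X_S = 1) = (1/2)^6 = 1/64. By linearity of expectation, E[# K_4] = C(5, 4) · (1/2)^6 = 5 / 64 = 0.078125.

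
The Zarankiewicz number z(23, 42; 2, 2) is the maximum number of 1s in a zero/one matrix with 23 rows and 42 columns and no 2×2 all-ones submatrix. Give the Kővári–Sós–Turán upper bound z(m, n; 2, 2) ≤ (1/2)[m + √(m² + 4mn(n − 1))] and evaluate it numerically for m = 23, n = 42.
z(23, 42; 2, 2) ≤ (1/2)[23 + √(23² + 4·23·42·41)] = (1/2)[23 + √158953] = 210.8446

Kővári–Sós–Turán: let r_1, ..., r_23 be the row sums and z = Σ r_i the total number of 1s. Each pair of columns can share at most one row with both entries 1 (else a 2×2 all-ones block appears), so Σ_i C(r_i, 2) ≤ C(42, 2) = 861. By convexity Σ_i C(r_i, 2) ≥ 23·C(z/23, 2) = z(z − 23)/(2·23), giving z² − 23z − 23·42·41 ≤ 0 and hence z ≤ (1/2)[23 + √(529 + 4·39606)] = (1/2)[23 + √158953] ≈ (1/2)(23 + 398.6891) = 210.8446.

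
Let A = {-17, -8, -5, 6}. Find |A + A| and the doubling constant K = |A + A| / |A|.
K = |A + A| / |A| = 10/4 = 5/2

Enumerate A + A = {a + b : a, b ∈ A}. With |A| = 4, there are |A|^2 = 16 ordered sum pairs; collecting distinct values, A + A = {-34, -25, -22, -16, -13, -11, -10, -2, 1, 12}, so |A + A| = 10. Thus K = 10/4 = 5/2. For comparison, the minimum possible |A + A| over all 4-element sets is 2·4 − 1 = 7 (so min K = 7/4), attained only by arithmetic progressions.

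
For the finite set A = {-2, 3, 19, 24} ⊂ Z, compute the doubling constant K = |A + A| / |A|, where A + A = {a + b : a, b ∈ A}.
K = |A + A| / |A| = 9/4

Enumerate A + A = {a + b : a, b ∈ A}. With |A| = 4, there are |A|^2 = 16 ordered sum pairs; collecting distinct values, A + A = {-4, 1, 6, 17, 22, 27, 38, 43, 48}, so |A + A| = 9. Thus K = 9/4. For comparison, the minimum possible |A + A| over all 4-element sets is 2·4 − 1 = 7 (so min K = 7/4), attained only by arithmetic progressions.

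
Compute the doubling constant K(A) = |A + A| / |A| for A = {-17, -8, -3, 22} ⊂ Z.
K = |A + A| / |A| = 10/4 = 5/2

Enumerate A + A = {a + b : a, b ∈ A}. With |A| = 4, there are |A|^2 = 16 ordered sum pairs; collecting distinct values, A + A = {-34, -25, -20, -16, -11, -6, 5, 14, 19, 44}, so |A + A| = 10. Thus K = 10/4 = 5/2. For comparison, the minimum possible |A + A| over all 4-element sets is 2·4 − 1 = 7 (so min K = 7/4), attained only by arithmetic progressions.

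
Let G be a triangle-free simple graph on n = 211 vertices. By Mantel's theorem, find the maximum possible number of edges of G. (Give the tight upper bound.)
ex(211, K_3) = ⌊211^2/4⌋ = 11130

Mantel (1907): a triangle-free graph on n vertices has at most ⌊n^2/4⌋ edges, with equality for the complete bipartite graph K_{⌊n/2⌋, ⌈n/2⌉}. For n = 211: ⌊211^2/4⌋ = ⌊44521/4⌋ = 11130. The extremal graph is K_{105, 106}, which has 105·106 = 11130 edges.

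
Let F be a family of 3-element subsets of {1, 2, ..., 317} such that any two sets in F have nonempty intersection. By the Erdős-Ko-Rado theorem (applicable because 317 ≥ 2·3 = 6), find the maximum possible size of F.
max |F| = C(316, 2) = 49770

The Erdős-Ko-Rado theorem states: for n ≥ 2k, an intersecting family of k-subsets of an n-element set has size at most C(n − 1, k − 1), with equality for 'star' families {A ⊆ [n] : |A| = k, i ∈ A} (fix an element i). For n = 317, k = 3: C(316, 2) = 49770.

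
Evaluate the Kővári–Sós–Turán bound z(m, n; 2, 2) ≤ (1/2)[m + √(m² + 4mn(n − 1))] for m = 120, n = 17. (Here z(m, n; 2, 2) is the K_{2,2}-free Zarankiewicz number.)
z(120, 17; 2, 2) ≤ (1/2)[120 + √(120² + 4·120·17·16)] = (1/2)[120 + √144960] = 250.3681

Kővári–Sós–Turán: let r_1, ..., r_120 be the row sums and z = Σ r_i the total number of 1s. Each pair of columns can share at most one row with both entries 1 (else a 2×2 all-ones block appears), so Σ_i C(r_i, 2) ≤ C(17, 2) = 136. By convexity Σ_i C(r_i, 2) ≥ 120·C(z/120, 2) = z(z − 120)/(2·120), giving z² − 120z − 120·17·16 ≤ 0 and hence z ≤ (1/2)[120 + √(14400 + 4·32640)] = (1/2)[120 + √144960] ≈ (1/2)(120 + 380.7361) = 250.3681.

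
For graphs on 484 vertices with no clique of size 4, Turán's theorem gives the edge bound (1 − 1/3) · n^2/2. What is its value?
Turán density bound = (2/3) · 484^2/2 = 234256/3 ≈ 78085.3333

Turán's theorem: ex(n, K_{r+1}) is achieved by the complete r-partite Turán graph T(n, r) with parts as balanced as possible, and is at most (1 − 1/r) · n^2/2. For r = 3, n = 484: the density bound is (2/3) · 234256/2 = 234256/3 ≈ 78085.3333. The integer-valued extremum is e(T(484, 3)) = 78085, which is strictly less than the density bound 234256/3 since 3 ∤ 484 (the parts of T(484, 3) cannot all be equal).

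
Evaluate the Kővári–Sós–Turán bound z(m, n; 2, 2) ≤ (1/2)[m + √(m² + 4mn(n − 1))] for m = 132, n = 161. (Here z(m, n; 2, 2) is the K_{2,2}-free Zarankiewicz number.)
z(132, 161; 2, 2) ≤ (1/2)[132 + √(132² + 4·132·161·160)] = (1/2)[132 + √13618704] = 1911.1764

Kővári–Sós–Turán: let r_1, ..., r_132 be the row sums and z = Σ r_i the total number of 1s. Each pair of columns can share at most one row with both entries 1 (else a 2×2 all-ones block appears), so Σ_i C(r_i, 2) ≤ C(161, 2) = 12880. By convexity Σ_i C(r_i, 2) ≥ 132·C(z/132, 2) = z(z − 132)/(2·132), giving z² − 132z − 132·161·160 ≤ 0 and hence z ≤ (1/2)[132 + √(17424 + 4·3400320)] = (1/2)[132 + √13618704] ≈ (1/2)(132 + 3690.3528) = 1911.1764.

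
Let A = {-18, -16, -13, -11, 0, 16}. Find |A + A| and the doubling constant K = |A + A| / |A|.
K = |A + A| / |A| = 19/6

Enumerate A + A = {a + b : a, b ∈ A}. With |A| = 6, there are |A|^2 = 36 ordered sum pairs; collecting distinct values, A + A = {-36, -34, -32, -31, -29, -27, -26, -24, -22, -18, -16, -13, -11, -2, 0, 3, 5, 16, 32}, so |A + A| = 19. Thus K = 19/6. For comparison, the minimum possible |A + A| over all 6-element sets is 2·6 − 1 = 11 (so min K = 11/6), attained only by arithmetic progressions.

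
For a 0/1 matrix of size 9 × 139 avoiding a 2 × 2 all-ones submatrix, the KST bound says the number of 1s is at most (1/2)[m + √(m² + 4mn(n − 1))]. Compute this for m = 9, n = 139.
z(9, 139; 2, 2) ≤ (1/2)[9 + √(9² + 4·9·139·138)] = (1/2)[9 + √690633] = 420.0217

Kővári–Sós–Turán: let r_1, ..., r_9 be the row sums and z = Σ r_i the total number of 1s. Each pair of columns can share at most one row with both entries 1 (else a 2×2 all-ones block appears), so Σ_i C(r_i, 2) ≤ C(139, 2) = 9591. By convexity Σ_i C(r_i, 2) ≥ 9·C(z/9, 2) = z(z − 9)/(2·9), giving z² − 9z − 9·139·138 ≤ 0 and hence z ≤ (1/2)[9 + √(81 + 4·172638)] = (1/2)[9 + √690633] ≈ (1/2)(9 + 831.0433) = 420.0217.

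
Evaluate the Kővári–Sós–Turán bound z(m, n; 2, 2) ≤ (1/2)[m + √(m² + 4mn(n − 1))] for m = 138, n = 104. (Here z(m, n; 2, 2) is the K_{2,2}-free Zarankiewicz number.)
z(138, 104; 2, 2) ≤ (1/2)[138 + √(138² + 4·138·104·103)] = (1/2)[138 + √5932068] = 1286.7919

Kővári–Sós–Turán: let r_1, ..., r_138 be the row sums and z = Σ r_i the total number of 1s. Each pair of columns can share at most one row with both entries 1 (else a 2×2 all-ones block appears), so Σ_i C(r_i, 2) ≤ C(104, 2) = 5356. By convexity Σ_i C(r_i, 2) ≥ 138·C(z/138, 2) = z(z − 138)/(2·138), giving z² − 138z − 138·104·103 ≤ 0 and hence z ≤ (1/2)[138 + √(19044 + 4·1478256)] = (1/2)[138 + √5932068] ≈ (1/2)(138 + 2435.5837) = 1286.7919.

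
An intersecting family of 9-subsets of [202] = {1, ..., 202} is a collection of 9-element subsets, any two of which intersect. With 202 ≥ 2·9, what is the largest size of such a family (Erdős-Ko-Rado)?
max |F| = C(201, 8) = 57382892391825

Erdős-Ko-Rado (1961): when n ≥ 2k, max |F| = C(n−1, k−1). The bound is attained by the star {A : i ∈ A} for any fixed i ∈ [n]. Here C(202−1, 9−1) = C(201, 8) = 57382892391825.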